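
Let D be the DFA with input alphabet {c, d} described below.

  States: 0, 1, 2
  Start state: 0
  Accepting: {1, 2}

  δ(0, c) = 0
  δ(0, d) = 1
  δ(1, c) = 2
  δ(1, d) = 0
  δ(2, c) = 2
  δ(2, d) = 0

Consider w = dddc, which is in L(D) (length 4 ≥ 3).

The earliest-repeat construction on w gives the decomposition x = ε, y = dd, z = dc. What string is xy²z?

dddddc

xy^2z = ε·dd·dd·dc = dddddc.
Reading y = dd takes D from 0 back to 0, so after x·y·y the machine is still in 0, and z then leads to the accepting state 2. Hence dddddc ∈ L(D).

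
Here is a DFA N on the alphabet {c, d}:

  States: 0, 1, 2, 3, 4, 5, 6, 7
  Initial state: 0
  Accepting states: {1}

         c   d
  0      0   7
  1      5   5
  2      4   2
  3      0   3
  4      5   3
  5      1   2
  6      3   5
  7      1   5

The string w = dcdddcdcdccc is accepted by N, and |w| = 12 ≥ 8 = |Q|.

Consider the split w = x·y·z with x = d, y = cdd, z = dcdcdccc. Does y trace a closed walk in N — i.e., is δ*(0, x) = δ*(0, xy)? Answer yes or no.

no

State sequence: 0 -d-> 7 -c-> 1 -d-> 5 -d-> 2

After x (step 1): 7. After xy (step 4): 2.
They differ (7 ≠ 2), so y is not a cycle from the state after x; this split is not the one the pumping-lemma construction produces, and pumping y need not keep the string in L(N).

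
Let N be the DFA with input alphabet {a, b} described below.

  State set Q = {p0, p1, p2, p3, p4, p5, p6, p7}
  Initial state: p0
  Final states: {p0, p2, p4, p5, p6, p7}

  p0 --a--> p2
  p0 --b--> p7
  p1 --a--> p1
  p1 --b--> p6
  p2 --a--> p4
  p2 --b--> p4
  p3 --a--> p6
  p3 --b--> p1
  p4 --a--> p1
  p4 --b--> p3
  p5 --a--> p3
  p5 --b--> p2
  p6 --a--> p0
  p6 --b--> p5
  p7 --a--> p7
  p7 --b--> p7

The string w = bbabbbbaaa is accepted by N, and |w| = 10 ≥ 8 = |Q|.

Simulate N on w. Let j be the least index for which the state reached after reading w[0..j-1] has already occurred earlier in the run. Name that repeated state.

p7

State sequence: p0 -b-> p7 -b-> p7 -a-> p7 -b-> p7 -b-> p7 -b-> p7 -b-> p7 -a-> p7 -a-> p7 -a-> p7
First repeat at step 2: p7 was already visited.

The earliest repeat is at step j = 2: N is in p7, which it already visited at step i = 1.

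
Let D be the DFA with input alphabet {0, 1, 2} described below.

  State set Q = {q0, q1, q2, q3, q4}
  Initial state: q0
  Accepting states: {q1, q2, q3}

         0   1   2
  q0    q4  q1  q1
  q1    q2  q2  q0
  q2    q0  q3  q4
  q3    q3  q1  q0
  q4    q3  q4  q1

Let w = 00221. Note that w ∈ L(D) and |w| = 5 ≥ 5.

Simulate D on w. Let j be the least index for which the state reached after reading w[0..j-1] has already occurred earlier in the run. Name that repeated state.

State sequence: q0 -0-> q4 -0-> q3 -2-> q0 -2-> q1 -1-> q2
First repeat at step 3: q0 was already visited.

The earliest repeat is at step j = 3: D is in q0, which it already visited at step i = 0.

q0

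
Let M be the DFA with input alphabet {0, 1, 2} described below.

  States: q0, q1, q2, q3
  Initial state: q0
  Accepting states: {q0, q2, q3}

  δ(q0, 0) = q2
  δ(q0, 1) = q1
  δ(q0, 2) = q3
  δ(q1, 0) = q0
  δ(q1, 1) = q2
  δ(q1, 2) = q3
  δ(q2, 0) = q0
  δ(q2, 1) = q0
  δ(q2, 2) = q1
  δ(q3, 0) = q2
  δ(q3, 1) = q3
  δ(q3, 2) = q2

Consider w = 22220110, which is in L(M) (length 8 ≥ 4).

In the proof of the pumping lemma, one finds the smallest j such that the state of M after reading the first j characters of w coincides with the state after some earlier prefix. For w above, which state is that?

q3

Run of M on w = 2 2 2 2 0 1 1 0:
  step 0: q0  (start)
  step 1: q3  (read 2: q0→q3)
  step 2: q2  (read 2: q3→q2)
  step 3: q1  (read 2: q2→q1)
  step 4: q3  (read 2: q1→q3)   ← first repeat (q3 seen earlier)
  step 5: q2  (read 0: q3→q2)
  step 6: q0  (read 1: q2→q0)
  step 7: q1  (read 1: q0→q1)
  step 8: q0  (read 0: q1→q0)

The earliest repeat is at step j = 4: M is in q3, which it already visited at step i = 1.
Pumping length from the standard proof: p = 4 (the number of states). The repeated state found above gives |xy| = j ≤ 4 and |y| = j − i ≥ 1.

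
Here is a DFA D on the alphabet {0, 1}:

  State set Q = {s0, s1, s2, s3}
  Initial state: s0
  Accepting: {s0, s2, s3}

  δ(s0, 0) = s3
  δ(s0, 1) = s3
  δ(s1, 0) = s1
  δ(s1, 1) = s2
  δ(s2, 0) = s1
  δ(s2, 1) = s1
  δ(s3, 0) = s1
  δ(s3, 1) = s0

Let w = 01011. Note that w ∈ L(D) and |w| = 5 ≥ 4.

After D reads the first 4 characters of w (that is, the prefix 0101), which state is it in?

s0

State sequence: s0 -0-> s3 -1-> s0 -0-> s3 -1-> s0

After reading 4 characters, D is in state s0.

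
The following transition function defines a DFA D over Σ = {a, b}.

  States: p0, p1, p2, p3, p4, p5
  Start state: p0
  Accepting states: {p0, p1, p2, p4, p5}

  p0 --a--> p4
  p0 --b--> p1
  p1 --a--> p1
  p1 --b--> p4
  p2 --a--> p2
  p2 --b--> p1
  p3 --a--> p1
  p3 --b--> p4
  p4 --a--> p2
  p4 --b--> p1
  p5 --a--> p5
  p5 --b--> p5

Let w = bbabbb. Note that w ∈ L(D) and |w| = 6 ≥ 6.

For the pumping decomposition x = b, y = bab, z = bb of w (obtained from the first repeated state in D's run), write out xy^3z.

xy^3z = b·bab·bab·bab·bb = bbabbabbabbb.
Reading y = bab takes D from p1 back to p1, so after x·y·y·y the machine is still in p1, and z then leads to the accepting state p1. Hence bbabbabbabbb ∈ L(D).

bbabbabbabbb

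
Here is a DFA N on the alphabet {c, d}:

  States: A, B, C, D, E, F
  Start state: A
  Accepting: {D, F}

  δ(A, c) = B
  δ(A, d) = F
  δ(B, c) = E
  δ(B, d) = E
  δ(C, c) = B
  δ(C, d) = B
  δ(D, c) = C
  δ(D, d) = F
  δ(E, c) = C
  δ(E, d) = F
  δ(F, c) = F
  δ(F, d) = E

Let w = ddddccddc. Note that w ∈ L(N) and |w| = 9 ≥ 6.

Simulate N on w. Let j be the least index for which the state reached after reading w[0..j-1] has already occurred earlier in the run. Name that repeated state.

F

State sequence: A -d-> F -d-> E -d-> F -d-> E -c-> C -c-> B -d-> E -d-> F -c-> F
First repeat at step 3: F was already visited.

The earliest repeat is at step j = 3: N is in F, which it already visited at step i = 1.
The DFA has 6 states, so the proof of the pumping lemma guarantees a repeated state among the first 6+1 visited; the segment between the two visits is the pumpable y.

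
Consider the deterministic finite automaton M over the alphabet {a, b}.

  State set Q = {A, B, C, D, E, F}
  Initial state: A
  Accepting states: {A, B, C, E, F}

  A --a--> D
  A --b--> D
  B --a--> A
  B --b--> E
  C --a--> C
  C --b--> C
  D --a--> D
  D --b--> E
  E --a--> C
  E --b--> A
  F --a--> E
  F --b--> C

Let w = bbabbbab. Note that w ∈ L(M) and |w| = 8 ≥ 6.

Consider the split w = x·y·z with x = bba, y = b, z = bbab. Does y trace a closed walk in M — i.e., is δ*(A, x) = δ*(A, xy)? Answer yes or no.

yes

State sequence: A -b-> D -b-> E -a-> C -b-> C

After x (step 3): C. After xy (step 4): C.
They match, so y = b drives M around a cycle from C back to itself; pumping y any number of times keeps M in C before reading z, and xyⁱz ∈ L(M) for every i ≥ 0.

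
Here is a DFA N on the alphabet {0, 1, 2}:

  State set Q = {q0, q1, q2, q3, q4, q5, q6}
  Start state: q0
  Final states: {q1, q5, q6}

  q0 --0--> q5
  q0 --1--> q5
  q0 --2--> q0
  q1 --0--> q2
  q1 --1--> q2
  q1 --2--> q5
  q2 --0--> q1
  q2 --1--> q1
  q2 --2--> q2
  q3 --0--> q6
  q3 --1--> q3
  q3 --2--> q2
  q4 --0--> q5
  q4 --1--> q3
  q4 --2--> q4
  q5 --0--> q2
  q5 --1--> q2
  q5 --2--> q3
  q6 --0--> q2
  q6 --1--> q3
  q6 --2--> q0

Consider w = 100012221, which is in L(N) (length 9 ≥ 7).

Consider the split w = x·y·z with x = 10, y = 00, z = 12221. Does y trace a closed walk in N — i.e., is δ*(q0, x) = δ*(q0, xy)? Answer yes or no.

yes

Run of N on the first 4 characters of w = 1 0 0 0:
  step 0: q0  (start)
  step 1: q5  (read 1: q0→q5)
  step 2: q2  (read 0: q5→q2)
  step 3: q1  (read 0: q2→q1)
  step 4: q2  (read 0: q1→q2)

After x (step 2): q2. After xy (step 4): q2.
They match, so y = 00 drives N around a cycle from q2 back to itself; pumping y any number of times keeps N in q2 before reading z, and xyⁱz ∈ L(N) for every i ≥ 0.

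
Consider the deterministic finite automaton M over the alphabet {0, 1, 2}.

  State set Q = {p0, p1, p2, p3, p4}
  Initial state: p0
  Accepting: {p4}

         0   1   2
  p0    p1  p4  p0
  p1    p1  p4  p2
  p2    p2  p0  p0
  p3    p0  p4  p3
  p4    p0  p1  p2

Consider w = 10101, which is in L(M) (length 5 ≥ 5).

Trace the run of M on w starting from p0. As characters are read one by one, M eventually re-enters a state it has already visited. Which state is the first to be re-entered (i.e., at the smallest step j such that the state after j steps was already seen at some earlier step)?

State sequence: p0 -1-> p4 -0-> p0 -1-> p4 -0-> p0 -1-> p4
First repeat at step 2: p0 was already visited.

The earliest repeat is at step j = 2: M is in p0, which it already visited at step i = 0.
The DFA has 5 states, so the proof of the pumping lemma guarantees a repeated state among the first 5+1 visited; the segment between the two visits is the pumpable y.

p0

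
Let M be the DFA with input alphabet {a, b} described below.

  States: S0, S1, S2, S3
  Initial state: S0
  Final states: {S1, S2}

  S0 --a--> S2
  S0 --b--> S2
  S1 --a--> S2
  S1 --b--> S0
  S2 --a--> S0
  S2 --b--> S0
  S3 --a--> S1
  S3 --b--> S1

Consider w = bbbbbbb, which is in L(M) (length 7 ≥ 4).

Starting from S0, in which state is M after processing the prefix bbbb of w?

S0

Run of M on the first 4 characters of w = b b b b:
  step 0: S0  (start)
  step 1: S2  (read b: S0→S2)
  step 2: S0  (read b: S2→S0)
  step 3: S2  (read b: S0→S2)
  step 4: S0  (read b: S2→S0)

After reading 4 characters, M is in state S0.
(This kind of state-tracing is the core of the pumping-lemma construction: with 4 states, pigeonhole forces a repeat within the first 4 steps.)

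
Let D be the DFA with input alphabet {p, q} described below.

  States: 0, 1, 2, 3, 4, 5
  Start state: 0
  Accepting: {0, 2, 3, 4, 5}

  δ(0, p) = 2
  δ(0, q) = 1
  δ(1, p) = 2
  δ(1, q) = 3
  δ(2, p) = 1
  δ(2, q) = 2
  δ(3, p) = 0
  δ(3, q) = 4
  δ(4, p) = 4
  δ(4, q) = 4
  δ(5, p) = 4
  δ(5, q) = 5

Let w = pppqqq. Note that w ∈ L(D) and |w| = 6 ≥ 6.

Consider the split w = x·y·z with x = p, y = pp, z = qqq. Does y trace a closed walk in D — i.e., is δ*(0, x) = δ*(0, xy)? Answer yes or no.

State sequence: 0 -p-> 2 -p-> 1 -p-> 2

After x (step 1): 2. After xy (step 3): 2.
They match, so y = pp drives D around a cycle from 2 back to itself; pumping y any number of times keeps D in 2 before reading z, and xyⁱz ∈ L(D) for every i ≥ 0.

yes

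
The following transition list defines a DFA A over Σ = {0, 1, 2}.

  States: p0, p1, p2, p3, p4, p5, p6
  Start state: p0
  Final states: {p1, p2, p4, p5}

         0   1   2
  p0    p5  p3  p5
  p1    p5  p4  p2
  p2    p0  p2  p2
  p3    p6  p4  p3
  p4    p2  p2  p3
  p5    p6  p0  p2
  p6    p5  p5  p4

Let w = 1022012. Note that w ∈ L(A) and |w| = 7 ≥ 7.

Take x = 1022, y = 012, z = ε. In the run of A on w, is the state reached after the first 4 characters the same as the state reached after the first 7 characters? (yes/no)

no

State sequence: p0 -1-> p3 -0-> p6 -2-> p4 -2-> p3 -0-> p6 -1-> p5 -2-> p2

After x (step 4): p3. After xy (step 7): p2.
They differ (p3 ≠ p2), so y is not a cycle from the state after x; this split is not the one the pumping-lemma construction produces, and pumping y need not keep the string in L(A).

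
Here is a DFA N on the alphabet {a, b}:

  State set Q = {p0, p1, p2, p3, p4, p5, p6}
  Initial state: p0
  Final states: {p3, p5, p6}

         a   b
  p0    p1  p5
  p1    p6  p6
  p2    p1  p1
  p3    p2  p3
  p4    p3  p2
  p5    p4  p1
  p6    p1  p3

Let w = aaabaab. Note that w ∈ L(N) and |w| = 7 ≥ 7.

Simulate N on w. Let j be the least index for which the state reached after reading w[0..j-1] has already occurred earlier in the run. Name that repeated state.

State sequence: p0 -a-> p1 -a-> p6 -a-> p1 -b-> p6 -a-> p1 -a-> p6 -b-> p3
First repeat at step 3: p1 was already visited.

The earliest repeat is at step j = 3: N is in p1, which it already visited at step i = 1.
The DFA has 7 states, so the proof of the pumping lemma guarantees a repeated state among the first 7+1 visited; the segment between the two visits is the pumpable y.

p1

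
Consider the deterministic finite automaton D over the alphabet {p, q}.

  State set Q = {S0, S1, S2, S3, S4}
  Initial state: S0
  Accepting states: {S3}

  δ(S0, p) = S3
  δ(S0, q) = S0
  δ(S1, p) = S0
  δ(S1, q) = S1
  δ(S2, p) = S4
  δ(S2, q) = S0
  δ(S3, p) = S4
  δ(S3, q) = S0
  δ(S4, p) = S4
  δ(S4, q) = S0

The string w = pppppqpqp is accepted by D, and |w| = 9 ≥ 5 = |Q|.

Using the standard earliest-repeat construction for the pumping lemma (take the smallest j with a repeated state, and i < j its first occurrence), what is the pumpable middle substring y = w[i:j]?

Run of D on w = p p p p p q p q p:
  step 0: S0  (start)
  step 1: S3  (read p: S0→S3)
  step 2: S4  (read p: S3→S4)
  step 3: S4  (read p: S4→S4)   ← first repeat (S4 seen earlier)
  step 4: S4  (read p: S4→S4)
  step 5: S4  (read p: S4→S4)
  step 6: S0  (read q: S4→S0)
  step 7: S3  (read p: S0→S3)
  step 8: S0  (read q: S3→S0)
  step 9: S3  (read p: S0→S3)

So i = 2, j = 3, giving x = w[0:2] = pp, y = w[2:3] = p, z = w[3:9] = ppqpqp.
Check: |xy| = 3 ≤ 5 and |y| = 1 ≥ 1. Reading y takes D from S4 back to S4, so every xyⁱz is accepted.
The DFA has 5 states, so the proof of the pumping lemma guarantees a repeated state among the first 5+1 visited; the segment between the two visits is the pumpable y.

p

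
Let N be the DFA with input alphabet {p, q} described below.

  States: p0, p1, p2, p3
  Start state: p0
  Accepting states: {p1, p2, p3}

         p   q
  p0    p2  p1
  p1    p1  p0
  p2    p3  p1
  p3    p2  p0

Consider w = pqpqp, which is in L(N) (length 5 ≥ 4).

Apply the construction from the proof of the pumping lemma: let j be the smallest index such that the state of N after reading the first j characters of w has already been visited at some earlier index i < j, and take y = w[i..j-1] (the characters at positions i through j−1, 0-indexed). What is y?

State sequence: p0 -p-> p2 -q-> p1 -p-> p1 -q-> p0 -p-> p2
First repeat at step 3: p1 was already visited.

So i = 2, j = 3, giving x = w[0:2] = pq, y = w[2:3] = p, z = w[3:5] = qp.
Check: |xy| = 3 ≤ 4 and |y| = 1 ≥ 1. Reading y takes N from p1 back to p1, so every xyⁱz is accepted.
With |Q| = 4, pigeonhole forces a state repeat no later than step 4; the substring read between the first and second visits to that state can be pumped.

p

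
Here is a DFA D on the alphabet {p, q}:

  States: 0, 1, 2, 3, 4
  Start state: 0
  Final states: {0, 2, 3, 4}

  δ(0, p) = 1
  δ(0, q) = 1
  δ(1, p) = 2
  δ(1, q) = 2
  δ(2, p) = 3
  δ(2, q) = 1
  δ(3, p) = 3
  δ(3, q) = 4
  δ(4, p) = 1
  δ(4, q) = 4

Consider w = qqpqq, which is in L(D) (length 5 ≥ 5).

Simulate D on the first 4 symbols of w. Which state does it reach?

4

Run of D on the first 4 characters of w = q q p q:
  step 0: 0  (start)
  step 1: 1  (read q: 0→1)
  step 2: 2  (read q: 1→2)
  step 3: 3  (read p: 2→3)
  step 4: 4  (read q: 3→4)

After reading 4 characters, D is in state 4.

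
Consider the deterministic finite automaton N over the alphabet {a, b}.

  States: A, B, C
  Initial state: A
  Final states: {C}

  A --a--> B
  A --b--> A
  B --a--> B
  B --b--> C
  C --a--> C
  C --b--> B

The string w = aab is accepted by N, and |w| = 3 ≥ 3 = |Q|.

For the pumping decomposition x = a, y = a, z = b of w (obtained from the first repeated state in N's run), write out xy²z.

xy^2z = a·a·a·b = aaab.
Reading y = a takes N from B back to B, so after x·y·y the machine is still in B, and z then leads to the accepting state C. Hence aaab ∈ L(N).

aaab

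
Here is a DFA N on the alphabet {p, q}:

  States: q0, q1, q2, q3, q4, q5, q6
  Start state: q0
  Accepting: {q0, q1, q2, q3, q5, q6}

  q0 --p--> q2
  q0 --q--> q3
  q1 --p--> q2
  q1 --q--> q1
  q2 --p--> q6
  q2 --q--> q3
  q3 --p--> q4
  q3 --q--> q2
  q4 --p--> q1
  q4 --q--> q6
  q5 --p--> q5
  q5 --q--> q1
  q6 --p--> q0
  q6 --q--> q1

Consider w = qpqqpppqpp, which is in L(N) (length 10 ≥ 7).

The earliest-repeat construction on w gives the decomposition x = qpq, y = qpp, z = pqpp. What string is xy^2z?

xy^2z = qpq·qpp·qpp·pqpp = qpqqppqpppqpp.
Reading y = qpp takes N from q6 back to q6, so after x·y·y the machine is still in q6, and z then leads to the accepting state q1. Hence qpqqppqpppqpp ∈ L(N).

qpqqppqpppqpp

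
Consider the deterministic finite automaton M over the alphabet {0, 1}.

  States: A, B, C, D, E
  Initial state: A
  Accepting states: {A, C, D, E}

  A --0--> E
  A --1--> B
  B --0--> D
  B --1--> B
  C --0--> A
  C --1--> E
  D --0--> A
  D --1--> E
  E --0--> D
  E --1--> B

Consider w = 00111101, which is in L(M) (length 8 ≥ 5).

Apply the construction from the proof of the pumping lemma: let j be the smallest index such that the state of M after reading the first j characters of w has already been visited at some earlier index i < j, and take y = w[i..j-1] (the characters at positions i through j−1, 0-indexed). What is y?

State sequence: A -0-> E -0-> D -1-> E -1-> B -1-> B -1-> B -0-> D -1-> E
First repeat at step 3: E was already visited.

So i = 1, j = 3, giving x = w[0:1] = 0, y = w[1:3] = 01, z = w[3:8] = 11101.
Check: |xy| = 3 ≤ 5 and |y| = 2 ≥ 1. Reading y takes M from E back to E, so every xyⁱz is accepted.

01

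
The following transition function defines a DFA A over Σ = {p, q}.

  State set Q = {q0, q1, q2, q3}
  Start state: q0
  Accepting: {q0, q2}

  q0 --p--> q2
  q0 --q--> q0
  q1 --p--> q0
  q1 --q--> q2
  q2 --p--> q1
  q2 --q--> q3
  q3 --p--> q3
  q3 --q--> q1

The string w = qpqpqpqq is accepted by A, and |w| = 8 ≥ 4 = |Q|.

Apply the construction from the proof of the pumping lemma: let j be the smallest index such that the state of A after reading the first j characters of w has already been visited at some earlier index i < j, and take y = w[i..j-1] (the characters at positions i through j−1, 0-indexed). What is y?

q

Run of A on w = q p q p q p q q:
  step 0: q0  (start)
  step 1: q0  (read q: q0→q0)   ← first repeat (q0 seen earlier)
  step 2: q2  (read p: q0→q2)
  step 3: q3  (read q: q2→q3)
  step 4: q3  (read p: q3→q3)
  step 5: q1  (read q: q3→q1)
  step 6: q0  (read p: q1→q0)
  step 7: q0  (read q: q0→q0)
  step 8: q0  (read q: q0→q0)

So i = 0, j = 1, giving x = w[0:0] = ε, y = w[0:1] = q, z = w[1:8] = pqpqpqq.
Check: |xy| = 1 ≤ 4 and |y| = 1 ≥ 1. Reading y takes A from q0 back to q0, so every xyⁱz is accepted.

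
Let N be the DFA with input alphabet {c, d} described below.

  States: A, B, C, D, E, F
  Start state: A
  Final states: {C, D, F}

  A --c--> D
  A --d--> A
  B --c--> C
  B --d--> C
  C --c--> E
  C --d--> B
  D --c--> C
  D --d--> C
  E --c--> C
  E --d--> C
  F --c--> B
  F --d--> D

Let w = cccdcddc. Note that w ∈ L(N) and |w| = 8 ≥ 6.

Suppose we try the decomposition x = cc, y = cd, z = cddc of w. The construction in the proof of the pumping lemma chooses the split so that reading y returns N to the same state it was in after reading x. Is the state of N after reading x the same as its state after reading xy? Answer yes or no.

Run of N on the first 4 characters of w = c c c d:
  step 0: A  (start)
  step 1: D  (read c: A→D)
  step 2: C  (read c: D→C)
  step 3: E  (read c: C→E)
  step 4: C  (read d: E→C)

After x (step 2): C. After xy (step 4): C.
They match, so y = cd drives N around a cycle from C back to itself; pumping y any number of times keeps N in C before reading z, and xyⁱz ∈ L(N) for every i ≥ 0.

yes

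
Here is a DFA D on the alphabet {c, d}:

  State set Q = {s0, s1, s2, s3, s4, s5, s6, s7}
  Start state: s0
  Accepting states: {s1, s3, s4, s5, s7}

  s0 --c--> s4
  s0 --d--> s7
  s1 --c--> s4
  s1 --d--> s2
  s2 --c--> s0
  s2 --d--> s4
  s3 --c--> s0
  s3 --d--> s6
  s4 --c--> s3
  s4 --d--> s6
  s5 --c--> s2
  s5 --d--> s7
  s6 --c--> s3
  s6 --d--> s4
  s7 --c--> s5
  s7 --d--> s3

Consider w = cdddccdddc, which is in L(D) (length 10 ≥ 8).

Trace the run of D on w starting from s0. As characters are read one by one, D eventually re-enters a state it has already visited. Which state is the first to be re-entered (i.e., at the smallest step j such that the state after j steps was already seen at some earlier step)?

State sequence: s0 -c-> s4 -d-> s6 -d-> s4 -d-> s6 -c-> s3 -c-> s0 -d-> s7 -d-> s3 -d-> s6 -c-> s3
First repeat at step 3: s4 was already visited.

The earliest repeat is at step j = 3: D is in s4, which it already visited at step i = 1.
Since D has 8 states, any run of length ≥ 8 visits 8+1 states, so by pigeonhole some state repeats within the first 8 steps — that repeat gives the pumpable loop.

s4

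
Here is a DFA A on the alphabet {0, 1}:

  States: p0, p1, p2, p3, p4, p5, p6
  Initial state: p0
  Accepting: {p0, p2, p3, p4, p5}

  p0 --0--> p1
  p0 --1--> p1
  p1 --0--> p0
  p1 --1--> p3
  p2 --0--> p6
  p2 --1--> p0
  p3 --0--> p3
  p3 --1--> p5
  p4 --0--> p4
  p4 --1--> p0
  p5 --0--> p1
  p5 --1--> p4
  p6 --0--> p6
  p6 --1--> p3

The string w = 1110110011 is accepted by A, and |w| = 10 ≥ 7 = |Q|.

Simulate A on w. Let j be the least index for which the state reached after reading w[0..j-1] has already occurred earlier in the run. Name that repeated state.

p1

State sequence: p0 -1-> p1 -1-> p3 -1-> p5 -0-> p1 -1-> p3 -1-> p5 -0-> p1 -0-> p0 -1-> p1 -1-> p3
First repeat at step 4: p1 was already visited.

The earliest repeat is at step j = 4: A is in p1, which it already visited at step i = 1.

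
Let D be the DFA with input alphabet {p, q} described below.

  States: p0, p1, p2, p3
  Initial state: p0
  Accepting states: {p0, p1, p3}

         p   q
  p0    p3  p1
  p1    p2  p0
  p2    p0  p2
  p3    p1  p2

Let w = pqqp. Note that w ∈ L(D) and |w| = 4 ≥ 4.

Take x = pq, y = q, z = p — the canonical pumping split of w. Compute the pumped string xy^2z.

xy^2z = pq·q·q·p = pqqqp.
Reading y = q takes D from p2 back to p2, so after x·y·y the machine is still in p2, and z then leads to the accepting state p0. Hence pqqqp ∈ L(D).

pqqqp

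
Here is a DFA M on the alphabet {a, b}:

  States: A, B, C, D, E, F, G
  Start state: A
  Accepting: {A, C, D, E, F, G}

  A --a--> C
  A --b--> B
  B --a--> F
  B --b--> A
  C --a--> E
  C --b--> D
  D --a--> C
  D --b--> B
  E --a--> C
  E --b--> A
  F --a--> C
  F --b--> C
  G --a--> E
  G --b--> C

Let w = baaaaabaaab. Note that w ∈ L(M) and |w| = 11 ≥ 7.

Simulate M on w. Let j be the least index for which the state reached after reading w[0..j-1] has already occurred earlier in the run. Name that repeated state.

C

State sequence: A -b-> B -a-> F -a-> C -a-> E -a-> C -a-> E -b-> A -a-> C -a-> E -a-> C -b-> D
First repeat at step 5: C was already visited.

The earliest repeat is at step j = 5: M is in C, which it already visited at step i = 3.
Pumping length from the standard proof: p = 7 (the number of states). The repeated state found above gives |xy| = j ≤ 7 and |y| = j − i ≥ 1.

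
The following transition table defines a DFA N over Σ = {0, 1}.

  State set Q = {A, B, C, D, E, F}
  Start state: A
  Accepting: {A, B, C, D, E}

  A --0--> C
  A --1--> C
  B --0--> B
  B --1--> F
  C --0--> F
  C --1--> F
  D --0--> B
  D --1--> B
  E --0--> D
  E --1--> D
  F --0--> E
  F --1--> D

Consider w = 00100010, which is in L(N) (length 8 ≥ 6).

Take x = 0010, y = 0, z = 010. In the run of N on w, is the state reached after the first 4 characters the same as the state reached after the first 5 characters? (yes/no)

State sequence: A -0-> C -0-> F -1-> D -0-> B -0-> B

After x (step 4): B. After xy (step 5): B.
They match, so y = 0 drives N around a cycle from B back to itself; pumping y any number of times keeps N in B before reading z, and xyⁱz ∈ L(N) for every i ≥ 0.

yes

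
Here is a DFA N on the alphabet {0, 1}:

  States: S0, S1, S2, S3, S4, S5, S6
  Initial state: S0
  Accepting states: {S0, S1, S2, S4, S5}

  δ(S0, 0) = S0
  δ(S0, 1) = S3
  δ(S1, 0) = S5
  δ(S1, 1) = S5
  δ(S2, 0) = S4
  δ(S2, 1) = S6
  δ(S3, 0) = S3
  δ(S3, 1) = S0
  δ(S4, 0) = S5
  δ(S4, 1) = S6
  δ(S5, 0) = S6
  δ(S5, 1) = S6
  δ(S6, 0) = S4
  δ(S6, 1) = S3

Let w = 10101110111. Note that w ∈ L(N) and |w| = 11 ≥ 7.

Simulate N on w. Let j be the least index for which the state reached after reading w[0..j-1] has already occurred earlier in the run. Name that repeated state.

S3

Run of N on w = 1 0 1 0 1 1 1 0 1 1 1:
  step 0: S0  (start)
  step 1: S3  (read 1: S0→S3)
  step 2: S3  (read 0: S3→S3)   ← first repeat (S3 seen earlier)
  step 3: S0  (read 1: S3→S0)
  step 4: S0  (read 0: S0→S0)
  step 5: S3  (read 1: S0→S3)
  step 6: S0  (read 1: S3→S0)
  step 7: S3  (read 1: S0→S3)
  step 8: S3  (read 0: S3→S3)
  step 9: S0  (read 1: S3→S0)
  step 10: S3  (read 1: S0→S3)
  step 11: S0  (read 1: S3→S0)

The earliest repeat is at step j = 2: N is in S3, which it already visited at step i = 1.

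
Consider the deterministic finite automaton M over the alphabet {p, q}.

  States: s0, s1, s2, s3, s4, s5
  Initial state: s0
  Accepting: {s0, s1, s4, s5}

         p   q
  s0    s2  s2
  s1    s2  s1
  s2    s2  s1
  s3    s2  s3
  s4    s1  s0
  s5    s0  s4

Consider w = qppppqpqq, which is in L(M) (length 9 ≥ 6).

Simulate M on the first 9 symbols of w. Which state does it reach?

s1

Run of M on the first 9 characters of w = q p p p p q p q q:
  step 0: s0  (start)
  step 1: s2  (read q: s0→s2)
  step 2: s2  (read p: s2→s2)
  step 3: s2  (read p: s2→s2)
  step 4: s2  (read p: s2→s2)
  step 5: s2  (read p: s2→s2)
  step 6: s1  (read q: s2→s1)
  step 7: s2  (read p: s1→s2)
  step 8: s1  (read q: s2→s1)
  step 9: s1  (read q: s1→s1)

After reading 9 characters, M is in state s1.
(This kind of state-tracing is the core of the pumping-lemma construction: with 6 states, pigeonhole forces a repeat within the first 6 steps.)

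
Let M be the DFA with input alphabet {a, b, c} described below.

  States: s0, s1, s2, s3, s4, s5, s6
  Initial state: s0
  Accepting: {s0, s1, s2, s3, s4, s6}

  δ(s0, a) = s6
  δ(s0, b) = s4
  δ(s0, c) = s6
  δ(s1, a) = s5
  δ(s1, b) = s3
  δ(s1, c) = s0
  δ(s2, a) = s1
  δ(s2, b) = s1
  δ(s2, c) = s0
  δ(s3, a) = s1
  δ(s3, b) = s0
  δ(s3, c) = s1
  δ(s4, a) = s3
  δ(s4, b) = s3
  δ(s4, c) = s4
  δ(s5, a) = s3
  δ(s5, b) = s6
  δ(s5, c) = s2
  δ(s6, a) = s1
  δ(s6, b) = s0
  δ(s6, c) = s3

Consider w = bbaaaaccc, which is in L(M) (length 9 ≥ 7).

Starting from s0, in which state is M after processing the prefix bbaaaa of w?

Run of M on the first 6 characters of w = b b a a a a:
  step 0: s0  (start)
  step 1: s4  (read b: s0→s4)
  step 2: s3  (read b: s4→s3)
  step 3: s1  (read a: s3→s1)
  step 4: s5  (read a: s1→s5)
  step 5: s3  (read a: s5→s3)
  step 6: s1  (read a: s3→s1)

After reading 6 characters, M is in state s1.

s1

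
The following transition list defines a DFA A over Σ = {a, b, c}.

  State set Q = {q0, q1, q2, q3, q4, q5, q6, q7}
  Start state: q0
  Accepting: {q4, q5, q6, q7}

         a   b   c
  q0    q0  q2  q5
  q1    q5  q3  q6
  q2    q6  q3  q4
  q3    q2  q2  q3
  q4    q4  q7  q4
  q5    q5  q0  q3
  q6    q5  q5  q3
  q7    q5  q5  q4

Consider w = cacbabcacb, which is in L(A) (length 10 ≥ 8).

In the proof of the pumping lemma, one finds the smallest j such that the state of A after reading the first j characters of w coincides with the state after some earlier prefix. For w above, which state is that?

State sequence: q0 -c-> q5 -a-> q5 -c-> q3 -b-> q2 -a-> q6 -b-> q5 -c-> q3 -a-> q2 -c-> q4 -b-> q7
First repeat at step 2: q5 was already visited.

The earliest repeat is at step j = 2: A is in q5, which it already visited at step i = 1.

q5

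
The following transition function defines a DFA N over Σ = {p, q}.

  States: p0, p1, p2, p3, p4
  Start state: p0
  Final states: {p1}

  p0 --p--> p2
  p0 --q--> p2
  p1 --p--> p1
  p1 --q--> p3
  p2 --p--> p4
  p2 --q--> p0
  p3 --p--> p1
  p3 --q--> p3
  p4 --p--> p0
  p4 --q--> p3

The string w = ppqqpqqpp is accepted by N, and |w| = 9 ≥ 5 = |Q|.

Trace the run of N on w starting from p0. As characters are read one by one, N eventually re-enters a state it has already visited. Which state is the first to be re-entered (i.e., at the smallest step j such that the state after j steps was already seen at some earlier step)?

Run of N on w = p p q q p q q p p:
  step 0: p0  (start)
  step 1: p2  (read p: p0→p2)
  step 2: p4  (read p: p2→p4)
  step 3: p3  (read q: p4→p3)
  step 4: p3  (read q: p3→p3)   ← first repeat (p3 seen earlier)
  step 5: p1  (read p: p3→p1)
  step 6: p3  (read q: p1→p3)
  step 7: p3  (read q: p3→p3)
  step 8: p1  (read p: p3→p1)
  step 9: p1  (read p: p1→p1)

The earliest repeat is at step j = 4: N is in p3, which it already visited at step i = 3.
With |Q| = 5, pigeonhole forces a state repeat no later than step 5; the substring read between the first and second visits to that state can be pumped.

p3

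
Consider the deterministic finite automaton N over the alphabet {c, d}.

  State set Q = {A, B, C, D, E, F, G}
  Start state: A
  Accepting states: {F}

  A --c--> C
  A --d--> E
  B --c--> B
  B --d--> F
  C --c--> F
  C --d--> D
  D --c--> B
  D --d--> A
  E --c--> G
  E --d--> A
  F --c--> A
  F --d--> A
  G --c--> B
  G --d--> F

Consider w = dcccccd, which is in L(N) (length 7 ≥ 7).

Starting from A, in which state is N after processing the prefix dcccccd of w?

F

State sequence: A -d-> E -c-> G -c-> B -c-> B -c-> B -c-> B -d-> F

After reading 7 characters, N is in state F.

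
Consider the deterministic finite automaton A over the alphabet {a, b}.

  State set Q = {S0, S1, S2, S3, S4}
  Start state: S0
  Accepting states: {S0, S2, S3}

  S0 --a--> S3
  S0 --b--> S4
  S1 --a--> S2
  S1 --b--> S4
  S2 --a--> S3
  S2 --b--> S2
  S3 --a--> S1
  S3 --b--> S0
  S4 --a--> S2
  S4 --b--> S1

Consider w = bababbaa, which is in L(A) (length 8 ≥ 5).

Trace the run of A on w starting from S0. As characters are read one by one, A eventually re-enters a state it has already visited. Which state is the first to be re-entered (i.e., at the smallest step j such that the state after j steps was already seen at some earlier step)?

S2

State sequence: S0 -b-> S4 -a-> S2 -b-> S2 -a-> S3 -b-> S0 -b-> S4 -a-> S2 -a-> S3
First repeat at step 3: S2 was already visited.

The earliest repeat is at step j = 3: A is in S2, which it already visited at step i = 2.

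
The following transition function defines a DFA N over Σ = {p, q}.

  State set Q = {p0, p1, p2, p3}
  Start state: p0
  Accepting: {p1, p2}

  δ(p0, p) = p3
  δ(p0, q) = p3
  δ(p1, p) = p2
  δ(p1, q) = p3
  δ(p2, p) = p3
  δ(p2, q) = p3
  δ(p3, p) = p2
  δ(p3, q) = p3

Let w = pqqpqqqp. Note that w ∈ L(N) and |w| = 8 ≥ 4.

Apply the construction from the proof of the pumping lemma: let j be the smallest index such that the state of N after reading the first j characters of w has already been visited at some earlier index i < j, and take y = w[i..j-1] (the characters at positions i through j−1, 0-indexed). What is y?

Run of N on w = p q q p q q q p:
  step 0: p0  (start)
  step 1: p3  (read p: p0→p3)
  step 2: p3  (read q: p3→p3)   ← first repeat (p3 seen earlier)
  step 3: p3  (read q: p3→p3)
  step 4: p2  (read p: p3→p2)
  step 5: p3  (read q: p2→p3)
  step 6: p3  (read q: p3→p3)
  step 7: p3  (read q: p3→p3)
  step 8: p2  (read p: p3→p2)

So i = 1, j = 2, giving x = w[0:1] = p, y = w[1:2] = q, z = w[2:8] = qpqqqp.
Check: |xy| = 2 ≤ 4 and |y| = 1 ≥ 1. Reading y takes N from p3 back to p3, so every xyⁱz is accepted.
Since N has 4 states, any run of length ≥ 4 visits 4+1 states, so by pigeonhole some state repeats within the first 4 steps — that repeat gives the pumpable loop.

q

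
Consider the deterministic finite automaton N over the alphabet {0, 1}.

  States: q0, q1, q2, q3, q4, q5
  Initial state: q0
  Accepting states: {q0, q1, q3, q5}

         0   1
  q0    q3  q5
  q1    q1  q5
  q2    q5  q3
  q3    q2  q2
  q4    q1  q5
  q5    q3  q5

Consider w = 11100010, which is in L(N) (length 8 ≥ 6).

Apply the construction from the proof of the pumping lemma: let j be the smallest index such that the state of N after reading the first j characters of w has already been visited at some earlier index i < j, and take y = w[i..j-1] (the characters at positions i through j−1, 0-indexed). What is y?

Run of N on w = 1 1 1 0 0 0 1 0:
  step 0: q0  (start)
  step 1: q5  (read 1: q0→q5)
  step 2: q5  (read 1: q5→q5)   ← first repeat (q5 seen earlier)
  step 3: q5  (read 1: q5→q5)
  step 4: q3  (read 0: q5→q3)
  step 5: q2  (read 0: q3→q2)
  step 6: q5  (read 0: q2→q5)
  step 7: q5  (read 1: q5→q5)
  step 8: q3  (read 0: q5→q3)

So i = 1, j = 2, giving x = w[0:1] = 1, y = w[1:2] = 1, z = w[2:8] = 100010.
Check: |xy| = 2 ≤ 6 and |y| = 1 ≥ 1. Reading y takes N from q5 back to q5, so every xyⁱz is accepted.
The DFA has 6 states, so the proof of the pumping lemma guarantees a repeated state among the first 6+1 visited; the segment between the two visits is the pumpable y.

1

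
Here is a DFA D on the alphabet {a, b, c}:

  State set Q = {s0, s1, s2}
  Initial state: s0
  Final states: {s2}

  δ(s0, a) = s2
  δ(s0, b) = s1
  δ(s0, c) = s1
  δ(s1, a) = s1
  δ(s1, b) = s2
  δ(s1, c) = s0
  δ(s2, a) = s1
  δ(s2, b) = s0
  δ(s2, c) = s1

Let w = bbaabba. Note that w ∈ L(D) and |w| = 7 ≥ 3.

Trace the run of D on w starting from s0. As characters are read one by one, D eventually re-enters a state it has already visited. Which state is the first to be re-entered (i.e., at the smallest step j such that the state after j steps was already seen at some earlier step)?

s1

Run of D on w = b b a a b b a:
  step 0: s0  (start)
  step 1: s1  (read b: s0→s1)
  step 2: s2  (read b: s1→s2)
  step 3: s1  (read a: s2→s1)   ← first repeat (s1 seen earlier)
  step 4: s1  (read a: s1→s1)
  step 5: s2  (read b: s1→s2)
  step 6: s0  (read b: s2→s0)
  step 7: s2  (read a: s0→s2)

The earliest repeat is at step j = 3: D is in s1, which it already visited at step i = 1.
With |Q| = 3, pigeonhole forces a state repeat no later than step 3; the substring read between the first and second visits to that state can be pumped.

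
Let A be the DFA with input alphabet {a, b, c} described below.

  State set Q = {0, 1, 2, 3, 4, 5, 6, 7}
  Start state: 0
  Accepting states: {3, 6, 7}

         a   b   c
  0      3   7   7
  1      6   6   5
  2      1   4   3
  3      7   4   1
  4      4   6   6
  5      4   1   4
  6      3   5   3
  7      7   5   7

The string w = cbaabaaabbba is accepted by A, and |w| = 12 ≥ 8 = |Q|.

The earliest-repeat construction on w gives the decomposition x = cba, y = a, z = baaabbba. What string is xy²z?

cbaaabaaabbba

xy^2z = cba·a·a·baaabbba = cbaaabaaabbba.
Reading y = a takes A from 4 back to 4, so after x·y·y the machine is still in 4, and z then leads to the accepting state 3. Hence cbaaabaaabbba ∈ L(A).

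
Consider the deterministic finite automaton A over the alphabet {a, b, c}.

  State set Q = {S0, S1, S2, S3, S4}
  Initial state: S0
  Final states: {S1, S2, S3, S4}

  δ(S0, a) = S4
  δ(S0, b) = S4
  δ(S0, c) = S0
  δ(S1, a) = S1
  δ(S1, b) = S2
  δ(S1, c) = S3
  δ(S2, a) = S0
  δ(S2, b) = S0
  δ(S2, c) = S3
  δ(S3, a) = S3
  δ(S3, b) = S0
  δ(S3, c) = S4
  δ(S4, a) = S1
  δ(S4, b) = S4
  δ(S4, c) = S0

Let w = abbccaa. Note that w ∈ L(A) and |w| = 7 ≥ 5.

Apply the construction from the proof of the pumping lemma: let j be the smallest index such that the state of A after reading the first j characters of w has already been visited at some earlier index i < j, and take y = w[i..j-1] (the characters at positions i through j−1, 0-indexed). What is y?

b

Run of A on w = a b b c c a a:
  step 0: S0  (start)
  step 1: S4  (read a: S0→S4)
  step 2: S4  (read b: S4→S4)   ← first repeat (S4 seen earlier)
  step 3: S4  (read b: S4→S4)
  step 4: S0  (read c: S4→S0)
  step 5: S0  (read c: S0→S0)
  step 6: S4  (read a: S0→S4)
  step 7: S1  (read a: S4→S1)

So i = 1, j = 2, giving x = w[0:1] = a, y = w[1:2] = b, z = w[2:7] = bccaa.
Check: |xy| = 2 ≤ 5 and |y| = 1 ≥ 1. Reading y takes A from S4 back to S4, so every xyⁱz is accepted.
Pumping length from the standard proof: p = 5 (the number of states). The repeated state found above gives |xy| = j ≤ 5 and |y| = j − i ≥ 1.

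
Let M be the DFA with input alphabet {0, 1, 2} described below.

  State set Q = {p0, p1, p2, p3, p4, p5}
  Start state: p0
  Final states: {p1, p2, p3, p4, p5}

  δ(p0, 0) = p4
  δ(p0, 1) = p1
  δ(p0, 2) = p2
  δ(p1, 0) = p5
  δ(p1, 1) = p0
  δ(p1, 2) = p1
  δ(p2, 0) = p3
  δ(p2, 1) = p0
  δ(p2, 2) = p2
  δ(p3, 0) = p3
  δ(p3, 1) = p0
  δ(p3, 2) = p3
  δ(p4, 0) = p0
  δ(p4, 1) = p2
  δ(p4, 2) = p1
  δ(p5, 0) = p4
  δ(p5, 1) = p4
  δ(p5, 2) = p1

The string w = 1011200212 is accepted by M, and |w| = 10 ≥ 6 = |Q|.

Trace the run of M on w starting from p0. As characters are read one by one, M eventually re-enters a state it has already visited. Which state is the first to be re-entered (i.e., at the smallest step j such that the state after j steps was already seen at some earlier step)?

State sequence: p0 -1-> p1 -0-> p5 -1-> p4 -1-> p2 -2-> p2 -0-> p3 -0-> p3 -2-> p3 -1-> p0 -2-> p2
First repeat at step 5: p2 was already visited.

The earliest repeat is at step j = 5: M is in p2, which it already visited at step i = 4.
The DFA has 6 states, so the proof of the pumping lemma guarantees a repeated state among the first 6+1 visited; the segment between the two visits is the pumpable y.

p2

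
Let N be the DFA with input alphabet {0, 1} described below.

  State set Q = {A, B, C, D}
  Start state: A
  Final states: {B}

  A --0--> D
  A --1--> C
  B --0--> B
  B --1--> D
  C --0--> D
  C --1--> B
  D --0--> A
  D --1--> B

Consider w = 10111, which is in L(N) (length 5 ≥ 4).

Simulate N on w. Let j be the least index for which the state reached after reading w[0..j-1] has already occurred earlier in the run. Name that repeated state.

D

Run of N on w = 1 0 1 1 1:
  step 0: A  (start)
  step 1: C  (read 1: A→C)
  step 2: D  (read 0: C→D)
  step 3: B  (read 1: D→B)
  step 4: D  (read 1: B→D)   ← first repeat (D seen earlier)
  step 5: B  (read 1: D→B)

The earliest repeat is at step j = 4: N is in D, which it already visited at step i = 2.
Since N has 4 states, any run of length ≥ 4 visits 4+1 states, so by pigeonhole some state repeats within the first 4 steps — that repeat gives the pumpable loop.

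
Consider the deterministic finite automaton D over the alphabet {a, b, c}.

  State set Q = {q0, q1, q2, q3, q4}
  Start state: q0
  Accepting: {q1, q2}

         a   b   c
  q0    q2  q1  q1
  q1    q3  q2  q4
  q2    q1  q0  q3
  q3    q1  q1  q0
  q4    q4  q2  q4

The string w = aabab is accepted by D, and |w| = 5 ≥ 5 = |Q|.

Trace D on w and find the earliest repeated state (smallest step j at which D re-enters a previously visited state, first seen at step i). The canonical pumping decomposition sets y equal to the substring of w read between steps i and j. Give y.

State sequence: q0 -a-> q2 -a-> q1 -b-> q2 -a-> q1 -b-> q2
First repeat at step 3: q2 was already visited.

So i = 1, j = 3, giving x = w[0:1] = a, y = w[1:3] = ab, z = w[3:5] = ab.
Check: |xy| = 3 ≤ 5 and |y| = 2 ≥ 1. Reading y takes D from q2 back to q2, so every xyⁱz is accepted.
Since D has 5 states, any run of length ≥ 5 visits 5+1 states, so by pigeonhole some state repeats within the first 5 steps — that repeat gives the pumpable loop.

ab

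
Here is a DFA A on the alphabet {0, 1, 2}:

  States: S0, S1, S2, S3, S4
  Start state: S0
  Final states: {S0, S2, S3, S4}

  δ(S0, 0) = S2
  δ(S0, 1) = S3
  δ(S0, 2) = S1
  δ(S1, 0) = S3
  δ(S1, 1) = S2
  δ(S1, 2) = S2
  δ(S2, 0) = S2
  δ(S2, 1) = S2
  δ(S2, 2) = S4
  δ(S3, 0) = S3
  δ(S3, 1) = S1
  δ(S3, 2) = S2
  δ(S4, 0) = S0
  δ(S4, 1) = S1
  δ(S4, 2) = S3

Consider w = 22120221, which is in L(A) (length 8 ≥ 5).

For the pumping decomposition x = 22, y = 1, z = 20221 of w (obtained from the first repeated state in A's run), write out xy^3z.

2211120221

xy^3z = 22·1·1·1·20221 = 2211120221.
Reading y = 1 takes A from S2 back to S2, so after x·y·y·y the machine is still in S2, and z then leads to the accepting state S2. Hence 2211120221 ∈ L(A).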